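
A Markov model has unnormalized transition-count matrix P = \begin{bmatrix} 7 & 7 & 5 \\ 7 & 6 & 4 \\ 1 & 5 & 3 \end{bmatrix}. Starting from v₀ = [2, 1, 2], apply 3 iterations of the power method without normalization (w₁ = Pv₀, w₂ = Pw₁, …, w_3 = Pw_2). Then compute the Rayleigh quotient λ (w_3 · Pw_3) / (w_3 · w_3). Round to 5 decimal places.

λ ≈ 15.60063

w1 = Pv₀ = (7·2 + 7·1 + 5·2; 7·2 + 6·1 + 4·2; 1·2 + 5·1 + 3·2) = (31, 28, 13)
w2 = Pw1 = (7·31 + 7·28 + 5·13; 7·31 + 6·28 + 4·13; 1·31 + 5·28 + 3·13) = (478, 437, 210)
w3 = Pw2 = (7455, 6808, 3293)
Pw3 = (116306, 106205, 51374)
w3·Pw3 = 7455·116306 + 6808·106205 + 3293·51374 = 1759279452; w3·w3 = 7455·7455 + 6808·6808 + 3293·3293 = 112769738
λ ≈ 1759279452/112769738 = 15.60063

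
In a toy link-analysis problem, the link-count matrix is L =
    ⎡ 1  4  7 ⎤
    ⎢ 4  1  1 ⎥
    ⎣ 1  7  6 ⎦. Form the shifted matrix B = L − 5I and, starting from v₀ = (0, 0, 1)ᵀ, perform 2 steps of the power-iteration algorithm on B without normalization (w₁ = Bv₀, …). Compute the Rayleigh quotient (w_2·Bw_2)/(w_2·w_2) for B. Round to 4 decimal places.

B = L − 5I has rows (-4, 4, 7); (4, -4, 1); (1, 7, 1)
w1 = Bv₀ = ((-4)·0 + 4·0 + 7·1; 4·0 + (-4)·0 + 1·1; 1·0 + 7·0 + 1·1) = (7, 1, 1)
w2 = Bw1 = ((-4)·7 + 4·1 + 7·1; 4·7 + (-4)·1 + 1·1; 1·7 + 7·1 + 1·1) = (-17, 25, 15)
Bw2 = (273, -153, 173)
w2·Bw2 = -5871; w2·w2 = 1139; μ ≈ -5871/1139 = -5.1545

-5.1545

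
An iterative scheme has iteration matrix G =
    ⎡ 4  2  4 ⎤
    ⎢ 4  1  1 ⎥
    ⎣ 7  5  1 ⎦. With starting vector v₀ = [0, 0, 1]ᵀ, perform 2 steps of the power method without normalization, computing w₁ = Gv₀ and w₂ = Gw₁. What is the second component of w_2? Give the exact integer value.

w1 = Gv₀ = (4, 1, 1)
w2 = Gw1 = (22, 18, 34)
The requested component of w2 is 18.

18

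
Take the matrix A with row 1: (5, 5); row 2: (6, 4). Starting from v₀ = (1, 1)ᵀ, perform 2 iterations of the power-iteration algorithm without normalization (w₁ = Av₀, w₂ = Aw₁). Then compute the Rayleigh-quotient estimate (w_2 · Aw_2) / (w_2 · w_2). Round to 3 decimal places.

λ ≈ 10.000

w1 = Av₀ = (5·1 + 5·1; 6·1 + 4·1) = (10, 10)
w2 = Aw1 = (5·10 + 5·10; 6·10 + 4·10) = (100, 100)
Aw2 = (1000, 1000)
w2·Aw2 = 100·1000 + 100·1000 = 200000; w2·w2 = 100·100 + 100·100 = 20000
λ ≈ 200000/20000 = 10.000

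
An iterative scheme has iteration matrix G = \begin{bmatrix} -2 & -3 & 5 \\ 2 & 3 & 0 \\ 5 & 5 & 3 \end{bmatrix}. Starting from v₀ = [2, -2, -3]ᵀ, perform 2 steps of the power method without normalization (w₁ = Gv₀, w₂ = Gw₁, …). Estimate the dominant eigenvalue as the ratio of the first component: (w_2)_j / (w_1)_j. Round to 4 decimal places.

w1 = Gv₀ = (-13, -2, -9)
w2 = Gw1 = (-13, -32, -102)
Ratio at component: -13 / -13 = 1.0000

λ ≈ 1.0000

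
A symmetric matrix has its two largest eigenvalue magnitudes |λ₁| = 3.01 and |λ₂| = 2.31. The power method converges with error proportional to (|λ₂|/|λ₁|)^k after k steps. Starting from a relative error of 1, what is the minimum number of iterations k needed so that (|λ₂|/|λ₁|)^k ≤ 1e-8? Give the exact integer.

70

|λ₂/λ₁| = 2.31/3.01 = 0.76744
Need k ≥ ln(1e-8) / ln(0.76744) = -18.4207 / -0.2647 ≈ 69.593
Smallest integer k satisfying the bound: 70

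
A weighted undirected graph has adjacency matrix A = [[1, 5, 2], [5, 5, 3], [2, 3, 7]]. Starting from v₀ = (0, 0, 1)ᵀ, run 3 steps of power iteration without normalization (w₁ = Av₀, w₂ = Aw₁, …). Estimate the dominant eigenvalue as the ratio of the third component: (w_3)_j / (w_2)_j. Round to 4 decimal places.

λ ≈ 10.2258

w1 = Av₀ = (1·0 + 5·0 + 2·1; 5·0 + 5·0 + 3·1; 2·0 + 3·0 + 7·1) = (2, 3, 7)
w2 = Aw1 = (1·2 + 5·3 + 2·7; 5·2 + 5·3 + 3·7; 2·2 + 3·3 + 7·7) = (31, 46, 62)
w3 = Aw2 = (385, 571, 634)
Ratio at component: 634 / 62 = 10.2258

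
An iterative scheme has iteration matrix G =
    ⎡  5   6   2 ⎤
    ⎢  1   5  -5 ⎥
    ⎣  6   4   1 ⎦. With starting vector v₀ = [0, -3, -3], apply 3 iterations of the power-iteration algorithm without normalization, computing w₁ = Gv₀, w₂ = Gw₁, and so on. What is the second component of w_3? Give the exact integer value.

w1 = Gv₀ = (-24, 0, -15)
w2 = Gw1 = (-150, 51, -159)
w3 = Gw2 = (-762, 900, -855)
The requested component of w3 is 900.

900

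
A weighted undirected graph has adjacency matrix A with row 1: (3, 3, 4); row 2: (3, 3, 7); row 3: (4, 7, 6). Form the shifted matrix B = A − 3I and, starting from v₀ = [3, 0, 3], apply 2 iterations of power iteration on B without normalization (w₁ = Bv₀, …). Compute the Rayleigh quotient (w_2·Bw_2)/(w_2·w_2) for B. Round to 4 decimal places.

μ ≈ 10.6076

B = A − 3I has rows (0, 3, 4); (3, 0, 7); (4, 7, 3)
w1 = Bv₀ = (0·3 + 3·0 + 4·3; 3·3 + 0·0 + 7·3; 4·3 + 7·0 + 3·3) = (12, 30, 21)
w2 = Bw1 = (0·12 + 3·30 + 4·21; 3·12 + 0·30 + 7·21; 4·12 + 7·30 + 3·21) = (174, 183, 321)
Bw2 = (1833, 2769, 2940)
w2·Bw2 = 1769409; w2·w2 = 166806; μ ≈ 1769409/166806 = 10.6076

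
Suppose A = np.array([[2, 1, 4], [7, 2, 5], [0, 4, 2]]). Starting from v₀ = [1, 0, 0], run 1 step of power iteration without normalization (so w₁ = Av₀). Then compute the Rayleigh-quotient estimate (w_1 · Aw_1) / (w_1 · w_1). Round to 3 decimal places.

w1 = Av₀ = (2, 7, 0)
Aw1 = (11, 28, 28)
w1·Aw1 = 2·11 + 7·28 + 0·28 = 218; w1·w1 = 2·2 + 7·7 + 0·0 = 53
λ ≈ 218/53 = 4.113

λ ≈ 4.113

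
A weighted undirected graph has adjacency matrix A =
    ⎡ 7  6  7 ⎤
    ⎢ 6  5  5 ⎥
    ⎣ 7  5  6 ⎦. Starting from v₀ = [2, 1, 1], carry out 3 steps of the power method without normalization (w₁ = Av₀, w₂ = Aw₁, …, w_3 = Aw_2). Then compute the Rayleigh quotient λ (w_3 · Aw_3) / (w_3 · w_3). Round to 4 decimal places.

18.1471

w1 = Av₀ = (7·2 + 6·1 + 7·1; 6·2 + 5·1 + 5·1; 7·2 + 5·1 + 6·1) = (27, 22, 25)
w2 = Aw1 = (7·27 + 6·22 + 7·25; 6·27 + 5·22 + 5·25; 7·27 + 5·22 + 6·25) = (496, 397, 449)
w3 = Aw2 = (8997, 7206, 8151)
Aw3 = (163272, 130767, 147915)
w3·Aw3 = 8997·163272 + 7206·130767 + 8151·147915 = 3616920351; w3·w3 = 8997·8997 + 7206·7206 + 8151·8151 = 199311246
λ ≈ 3616920351/199311246 = 18.1471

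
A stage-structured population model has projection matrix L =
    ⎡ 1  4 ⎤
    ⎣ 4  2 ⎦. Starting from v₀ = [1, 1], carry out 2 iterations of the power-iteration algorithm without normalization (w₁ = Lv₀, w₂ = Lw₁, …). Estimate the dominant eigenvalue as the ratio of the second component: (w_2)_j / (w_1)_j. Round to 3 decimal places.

λ ≈ 5.333

w1 = Lv₀ = (1·1 + 4·1; 4·1 + 2·1) = (5, 6)
w2 = Lw1 = (1·5 + 4·6; 4·5 + 2·6) = (29, 32)
Ratio at component: 32 / 6 = 5.333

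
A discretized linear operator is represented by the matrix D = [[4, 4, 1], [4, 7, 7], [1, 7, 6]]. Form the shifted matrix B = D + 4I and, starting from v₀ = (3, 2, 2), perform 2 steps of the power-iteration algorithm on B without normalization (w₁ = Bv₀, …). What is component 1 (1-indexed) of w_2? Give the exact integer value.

501

B = D + 4I has rows (8, 4, 1); (4, 11, 7); (1, 7, 10)
w1 = Bv₀ = (8·3 + 4·2 + 1·2; 4·3 + 11·2 + 7·2; 1·3 + 7·2 + 10·2) = (34, 48, 37)
w2 = Bw1 = (8·34 + 4·48 + 1·37; 4·34 + 11·48 + 7·37; 1·34 + 7·48 + 10·37) = (501, 923, 740)
Requested component of w2: 501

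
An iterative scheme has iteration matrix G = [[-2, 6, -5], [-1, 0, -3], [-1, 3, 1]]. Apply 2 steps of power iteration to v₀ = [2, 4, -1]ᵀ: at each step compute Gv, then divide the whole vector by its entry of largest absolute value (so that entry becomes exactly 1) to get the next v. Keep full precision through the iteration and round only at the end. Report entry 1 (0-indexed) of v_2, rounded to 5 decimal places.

0.58427

Gv0 = (25.000000, 1.000000, 9.000000); divide by 25.000000 → v1 = (1.000000, 0.040000, 0.360000)
Gv1 = (-3.560000, -2.080000, -0.520000); divide by -3.560000 → v2 = (1.000000, 0.584270, 0.146067)
Requested entry of v2: -52/-89 = 0.58427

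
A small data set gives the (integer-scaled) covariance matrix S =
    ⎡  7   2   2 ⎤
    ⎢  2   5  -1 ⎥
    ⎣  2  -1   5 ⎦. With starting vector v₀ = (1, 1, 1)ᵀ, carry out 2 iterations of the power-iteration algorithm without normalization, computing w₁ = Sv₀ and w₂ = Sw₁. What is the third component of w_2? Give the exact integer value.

w1 = Sv₀ = (7·1 + 2·1 + 2·1; 2·1 + 5·1 + (-1)·1; 2·1 + (-1)·1 + 5·1) = (11, 6, 6)
w2 = Sw1 = (7·11 + 2·6 + 2·6; 2·11 + 5·6 + (-1)·6; 2·11 + (-1)·6 + 5·6) = (101, 46, 46)
The requested component of w2 is 46.

46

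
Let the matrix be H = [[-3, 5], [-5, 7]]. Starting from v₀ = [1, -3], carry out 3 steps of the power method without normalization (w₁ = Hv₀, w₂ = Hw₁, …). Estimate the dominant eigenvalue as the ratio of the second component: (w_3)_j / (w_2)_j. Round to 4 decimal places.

λ ≈ 2.8696

w1 = Hv₀ = (-18, -26)
w2 = Hw1 = (-76, -92)
w3 = Hw2 = (-232, -264)
Ratio at component: -264 / -92 = 2.8696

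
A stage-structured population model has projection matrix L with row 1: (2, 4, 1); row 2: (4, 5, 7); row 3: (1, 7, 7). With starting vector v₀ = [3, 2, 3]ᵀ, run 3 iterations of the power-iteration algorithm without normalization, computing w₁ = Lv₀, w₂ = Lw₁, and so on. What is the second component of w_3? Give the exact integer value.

7809

w1 = Lv₀ = (2·3 + 4·2 + 1·3; 4·3 + 5·2 + 7·3; 1·3 + 7·2 + 7·3) = (17, 43, 38)
w2 = Lw1 = (2·17 + 4·43 + 1·38; 4·17 + 5·43 + 7·38; 1·17 + 7·43 + 7·38) = (244, 549, 584)
w3 = Lw2 = (3268, 7809, 8175)
The requested component of w3 is 7809.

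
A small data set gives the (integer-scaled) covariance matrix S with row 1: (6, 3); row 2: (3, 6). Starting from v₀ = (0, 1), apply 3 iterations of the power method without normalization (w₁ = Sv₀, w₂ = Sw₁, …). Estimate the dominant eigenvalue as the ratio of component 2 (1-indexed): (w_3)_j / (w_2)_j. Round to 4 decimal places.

8.4000

w1 = Sv₀ = (6·0 + 3·1; 3·0 + 6·1) = (3, 6)
w2 = Sw1 = (6·3 + 3·6; 3·3 + 6·6) = (36, 45)
w3 = Sw2 = (351, 378)
Ratio at component: 378 / 45 = 8.4000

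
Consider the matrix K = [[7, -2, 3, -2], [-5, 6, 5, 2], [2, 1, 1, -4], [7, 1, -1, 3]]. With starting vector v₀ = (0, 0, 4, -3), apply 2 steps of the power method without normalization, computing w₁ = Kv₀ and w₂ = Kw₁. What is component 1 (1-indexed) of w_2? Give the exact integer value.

w1 = Kv₀ = (18, 14, 16, -13)
w2 = Kw1 = (172, 48, 118, 85)
The requested component of w2 is 172.

172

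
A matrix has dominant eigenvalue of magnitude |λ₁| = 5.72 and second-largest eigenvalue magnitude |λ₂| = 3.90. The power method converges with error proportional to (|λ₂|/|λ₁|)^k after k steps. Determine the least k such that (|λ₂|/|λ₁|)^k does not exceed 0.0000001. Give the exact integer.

43

|λ₂/λ₁| = 3.90/5.72 = 0.68182
Need k ≥ ln(0.0000001) / ln(0.68182) = -16.1181 / -0.3830 ≈ 42.085
Smallest integer k satisfying the bound: 43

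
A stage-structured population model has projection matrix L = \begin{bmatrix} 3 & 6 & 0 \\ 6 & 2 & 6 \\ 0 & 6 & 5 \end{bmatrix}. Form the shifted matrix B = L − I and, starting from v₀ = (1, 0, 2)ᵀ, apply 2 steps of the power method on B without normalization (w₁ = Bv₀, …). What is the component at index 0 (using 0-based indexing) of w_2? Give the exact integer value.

B = L − I has rows (2, 6, 0); (6, 1, 6); (0, 6, 4)
w1 = Bv₀ = (2, 18, 8)
w2 = Bw1 = (112, 78, 140)
Requested component of w2: 112

112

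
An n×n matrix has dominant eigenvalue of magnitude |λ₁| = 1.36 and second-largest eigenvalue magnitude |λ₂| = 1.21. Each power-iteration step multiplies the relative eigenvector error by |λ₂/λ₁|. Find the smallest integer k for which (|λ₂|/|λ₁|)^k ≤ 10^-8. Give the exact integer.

|λ₂/λ₁| = 1.21/1.36 = 0.88971
Need k ≥ ln(10^-8) / ln(0.88971) = -18.4207 / -0.1169 ≈ 157.624
Smallest integer k satisfying the bound: 158

158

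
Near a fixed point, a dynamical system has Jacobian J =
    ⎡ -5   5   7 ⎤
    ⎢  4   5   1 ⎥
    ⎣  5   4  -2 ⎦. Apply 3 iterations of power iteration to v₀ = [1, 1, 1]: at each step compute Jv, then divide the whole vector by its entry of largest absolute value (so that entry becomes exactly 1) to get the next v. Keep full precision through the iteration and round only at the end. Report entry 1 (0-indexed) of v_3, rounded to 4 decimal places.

Jv0 = (7.00000, 10.00000, 7.00000); divide by 10.00000 → v1 = (0.70000, 1.00000, 0.70000)
Jv1 = (6.40000, 8.50000, 6.10000); divide by 8.50000 → v2 = (0.75294, 1.00000, 0.71765)
Jv2 = (6.25882, 8.72941, 6.32941); divide by 8.72941 → v3 = (0.71698, 1.00000, 0.72507)
Requested entry of v3: 742/742 = 1.0000

1.0000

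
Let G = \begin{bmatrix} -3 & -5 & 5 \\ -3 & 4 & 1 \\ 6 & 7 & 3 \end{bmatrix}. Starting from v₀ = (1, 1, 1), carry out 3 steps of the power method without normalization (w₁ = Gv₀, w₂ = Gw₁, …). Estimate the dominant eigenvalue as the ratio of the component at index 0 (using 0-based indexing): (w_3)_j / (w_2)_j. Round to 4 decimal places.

λ ≈ -2.3038

w1 = Gv₀ = ((-3)·1 + (-5)·1 + 5·1; (-3)·1 + 4·1 + 1·1; 6·1 + 7·1 + 3·1) = (-3, 2, 16)
w2 = Gw1 = ((-3)·(-3) + (-5)·2 + 5·16; (-3)·(-3) + 4·2 + 1·16; 6·(-3) + 7·2 + 3·16) = (79, 33, 44)
w3 = Gw2 = (-182, -61, 837)
Ratio at component: -182 / 79 = -2.3038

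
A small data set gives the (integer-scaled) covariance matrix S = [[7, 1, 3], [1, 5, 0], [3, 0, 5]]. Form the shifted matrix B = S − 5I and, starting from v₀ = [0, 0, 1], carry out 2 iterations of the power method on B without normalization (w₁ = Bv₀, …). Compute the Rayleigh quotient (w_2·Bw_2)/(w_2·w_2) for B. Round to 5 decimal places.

B = S − 5I has rows (2, 1, 3); (1, 0, 0); (3, 0, 0)
w1 = Bv₀ = (2·0 + 1·0 + 3·1; 1·0 + 0·0 + 0·1; 3·0 + 0·0 + 0·1) = (3, 0, 0)
w2 = Bw1 = (2·3 + 1·0 + 3·0; 1·3 + 0·0 + 0·0; 3·3 + 0·0 + 0·0) = (6, 3, 9)
Bw2 = (42, 6, 18)
w2·Bw2 = 432; w2·w2 = 126; μ ≈ 432/126 = 3.42857

μ ≈ 3.42857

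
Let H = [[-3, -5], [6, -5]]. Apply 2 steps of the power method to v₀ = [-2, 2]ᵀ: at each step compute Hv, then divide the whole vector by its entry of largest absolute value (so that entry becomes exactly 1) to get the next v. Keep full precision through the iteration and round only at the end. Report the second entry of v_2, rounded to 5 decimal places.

Hv0 = (-4.000000, -22.000000); divide by -22.000000 → v1 = (0.181818, 1.000000)
Hv1 = (-5.545455, -3.909091); divide by -5.545455 → v2 = (1.000000, 0.704918)
Requested entry of v2: 86/122 = 0.70492

0.70492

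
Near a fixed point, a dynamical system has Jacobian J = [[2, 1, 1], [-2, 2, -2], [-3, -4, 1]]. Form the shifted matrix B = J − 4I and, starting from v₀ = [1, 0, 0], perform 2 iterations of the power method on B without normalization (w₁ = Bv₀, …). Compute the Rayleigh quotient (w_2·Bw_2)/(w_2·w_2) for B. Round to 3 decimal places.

μ ≈ -5.307

B = J − 4I has rows (-2, 1, 1); (-2, -2, -2); (-3, -4, -3)
w1 = Bv₀ = ((-2)·1 + 1·0 + 1·0; (-2)·1 + (-2)·0 + (-2)·0; (-3)·1 + (-4)·0 + (-3)·0) = (-2, -2, -3)
w2 = Bw1 = ((-2)·(-2) + 1·(-2) + 1·(-3); (-2)·(-2) + (-2)·(-2) + (-2)·(-3); (-3)·(-2) + (-4)·(-2) + (-3)·(-3)) = (-1, 14, 23)
Bw2 = (39, -72, -122)
w2·Bw2 = -3853; w2·w2 = 726; μ ≈ -3853/726 = -5.307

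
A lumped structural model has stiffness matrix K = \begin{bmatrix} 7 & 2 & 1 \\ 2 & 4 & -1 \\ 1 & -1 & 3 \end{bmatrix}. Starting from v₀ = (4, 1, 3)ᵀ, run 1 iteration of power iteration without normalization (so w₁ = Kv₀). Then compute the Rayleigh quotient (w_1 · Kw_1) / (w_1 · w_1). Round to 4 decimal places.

w1 = Kv₀ = (33, 9, 12)
Kw1 = (261, 90, 60)
w1·Kw1 = 33·261 + 9·90 + 12·60 = 10143; w1·w1 = 33·33 + 9·9 + 12·12 = 1314
λ ≈ 10143/1314 = 7.7192

λ ≈ 7.7192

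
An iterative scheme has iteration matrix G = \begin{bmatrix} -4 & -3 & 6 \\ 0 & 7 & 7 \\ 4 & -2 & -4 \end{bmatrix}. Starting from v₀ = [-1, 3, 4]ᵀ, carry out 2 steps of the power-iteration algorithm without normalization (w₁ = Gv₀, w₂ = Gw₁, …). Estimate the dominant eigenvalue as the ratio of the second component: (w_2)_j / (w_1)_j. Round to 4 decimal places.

w1 = Gv₀ = ((-4)·(-1) + (-3)·3 + 6·4; 0·(-1) + 7·3 + 7·4; 4·(-1) + (-2)·3 + (-4)·4) = (19, 49, -26)
w2 = Gw1 = ((-4)·19 + (-3)·49 + 6·(-26); 0·19 + 7·49 + 7·(-26); 4·19 + (-2)·49 + (-4)·(-26)) = (-379, 161, 82)
Ratio at component: 161 / 49 = 3.2857

λ ≈ 3.2857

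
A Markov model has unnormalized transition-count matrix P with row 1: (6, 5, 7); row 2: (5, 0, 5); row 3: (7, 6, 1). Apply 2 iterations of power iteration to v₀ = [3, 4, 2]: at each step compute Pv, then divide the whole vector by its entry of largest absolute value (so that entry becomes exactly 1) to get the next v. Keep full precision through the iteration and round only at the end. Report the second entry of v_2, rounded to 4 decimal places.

0.6462

Pv0 = (52.00000, 25.00000, 47.00000); divide by 52.00000 → v1 = (1.00000, 0.48077, 0.90385)
Pv1 = (14.73077, 9.51923, 10.78846); divide by 14.73077 → v2 = (1.00000, 0.64621, 0.73238)
Requested entry of v2: 495/766 = 0.6462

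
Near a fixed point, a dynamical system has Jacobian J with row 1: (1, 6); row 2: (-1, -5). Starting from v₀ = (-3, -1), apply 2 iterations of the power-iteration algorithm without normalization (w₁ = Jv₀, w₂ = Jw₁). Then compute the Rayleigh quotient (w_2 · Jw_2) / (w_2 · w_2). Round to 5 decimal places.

-3.75866

w1 = Jv₀ = (-9, 8)
w2 = Jw1 = (39, -31)
Jw2 = (-147, 116)
w2·Jw2 = 39·(-147) + (-31)·116 = -9329; w2·w2 = 39·39 + (-31)·(-31) = 2482
λ ≈ -9329/2482 = -3.75866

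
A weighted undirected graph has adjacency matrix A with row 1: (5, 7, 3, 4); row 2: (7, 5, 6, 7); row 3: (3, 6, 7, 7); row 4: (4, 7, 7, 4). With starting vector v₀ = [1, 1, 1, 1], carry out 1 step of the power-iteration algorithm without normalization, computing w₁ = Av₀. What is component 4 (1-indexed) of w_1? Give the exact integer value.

22

w1 = Av₀ = (5·1 + 7·1 + 3·1 + 4·1; 7·1 + 5·1 + 6·1 + 7·1; 3·1 + 6·1 + 7·1 + 7·1; 4·1 + 7·1 + 7·1 + 4·1) = (19, 25, 23, 22)
The requested component of w1 is 22.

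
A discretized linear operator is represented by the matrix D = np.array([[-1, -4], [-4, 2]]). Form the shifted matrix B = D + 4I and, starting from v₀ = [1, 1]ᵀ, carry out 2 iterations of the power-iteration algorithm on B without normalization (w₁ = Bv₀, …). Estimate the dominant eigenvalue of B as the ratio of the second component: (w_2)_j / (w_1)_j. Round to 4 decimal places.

B = D + 4I has rows (3, -4); (-4, 6)
w1 = Bv₀ = (3·1 + (-4)·1; (-4)·1 + 6·1) = (-1, 2)
w2 = Bw1 = (3·(-1) + (-4)·2; (-4)·(-1) + 6·2) = (-11, 16)
Ratio: 16/2 = 8.0000

μ ≈ 8.0000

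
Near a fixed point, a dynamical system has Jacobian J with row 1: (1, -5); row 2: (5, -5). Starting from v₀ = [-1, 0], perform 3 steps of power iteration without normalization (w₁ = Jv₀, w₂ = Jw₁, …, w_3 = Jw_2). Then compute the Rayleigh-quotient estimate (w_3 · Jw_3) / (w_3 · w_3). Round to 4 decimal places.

w1 = Jv₀ = (1·(-1) + (-5)·0; 5·(-1) + (-5)·0) = (-1, -5)
w2 = Jw1 = (1·(-1) + (-5)·(-5); 5·(-1) + (-5)·(-5)) = (24, 20)
w3 = Jw2 = (-76, 20)
Jw3 = (-176, -480)
w3·Jw3 = (-76)·(-176) + 20·(-480) = 3776; w3·w3 = (-76)·(-76) + 20·20 = 6176
λ ≈ 3776/6176 = 0.6114

λ ≈ 0.6114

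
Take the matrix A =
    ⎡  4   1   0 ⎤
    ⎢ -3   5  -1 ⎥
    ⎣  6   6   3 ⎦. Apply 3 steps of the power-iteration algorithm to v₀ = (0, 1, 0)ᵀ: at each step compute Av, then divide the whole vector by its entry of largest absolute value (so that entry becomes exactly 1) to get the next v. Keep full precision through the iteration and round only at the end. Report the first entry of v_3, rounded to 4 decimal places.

0.1667

Av0 = (1.00000, 5.00000, 6.00000); divide by 6.00000 → v1 = (0.16667, 0.83333, 1.00000)
Av1 = (1.50000, 2.66667, 9.00000); divide by 9.00000 → v2 = (0.16667, 0.29630, 1.00000)
Av2 = (0.96296, -0.01852, 5.77778); divide by 5.77778 → v3 = (0.16667, -0.00321, 1.00000)
Requested entry of v3: 52/312 = 0.1667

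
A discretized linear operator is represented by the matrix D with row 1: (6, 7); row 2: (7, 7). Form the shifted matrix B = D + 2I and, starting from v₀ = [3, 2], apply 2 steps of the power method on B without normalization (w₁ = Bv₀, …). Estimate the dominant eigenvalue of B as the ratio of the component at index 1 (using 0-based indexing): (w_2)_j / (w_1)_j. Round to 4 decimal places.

B = D + 2I has rows (8, 7); (7, 9)
w1 = Bv₀ = (8·3 + 7·2; 7·3 + 9·2) = (38, 39)
w2 = Bw1 = (8·38 + 7·39; 7·38 + 9·39) = (577, 617)
Ratio: 617/39 = 15.8205

15.8205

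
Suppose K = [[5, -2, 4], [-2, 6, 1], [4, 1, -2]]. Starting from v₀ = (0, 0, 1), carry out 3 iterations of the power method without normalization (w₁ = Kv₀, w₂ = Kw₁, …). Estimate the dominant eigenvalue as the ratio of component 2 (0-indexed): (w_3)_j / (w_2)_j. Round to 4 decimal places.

w1 = Kv₀ = (5·0 + (-2)·0 + 4·1; (-2)·0 + 6·0 + 1·1; 4·0 + 1·0 + (-2)·1) = (4, 1, -2)
w2 = Kw1 = (5·4 + (-2)·1 + 4·(-2); (-2)·4 + 6·1 + 1·(-2); 4·4 + 1·1 + (-2)·(-2)) = (10, -4, 21)
w3 = Kw2 = (142, -23, -6)
Ratio at component: -6 / 21 = -0.2857

λ ≈ -0.2857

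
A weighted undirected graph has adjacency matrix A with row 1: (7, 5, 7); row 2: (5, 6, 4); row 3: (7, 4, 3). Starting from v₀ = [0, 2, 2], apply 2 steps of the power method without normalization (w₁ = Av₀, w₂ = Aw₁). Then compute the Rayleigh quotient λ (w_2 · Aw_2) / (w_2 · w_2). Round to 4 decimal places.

w1 = Av₀ = (7·0 + 5·2 + 7·2; 5·0 + 6·2 + 4·2; 7·0 + 4·2 + 3·2) = (24, 20, 14)
w2 = Aw1 = (7·24 + 5·20 + 7·14; 5·24 + 6·20 + 4·14; 7·24 + 4·20 + 3·14) = (366, 296, 290)
Aw2 = (6072, 4766, 4616)
w2·Aw2 = 366·6072 + 296·4766 + 290·4616 = 4971728; w2·w2 = 366·366 + 296·296 + 290·290 = 305672
λ ≈ 4971728/305672 = 16.2649

16.2649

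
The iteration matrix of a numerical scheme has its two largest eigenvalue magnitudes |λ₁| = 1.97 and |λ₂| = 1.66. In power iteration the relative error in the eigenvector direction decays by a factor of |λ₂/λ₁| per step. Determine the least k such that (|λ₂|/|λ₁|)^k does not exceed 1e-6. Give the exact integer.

81

|λ₂/λ₁| = 1.66/1.97 = 0.84264
Need k ≥ ln(1e-6) / ln(0.84264) = -13.8155 / -0.1712 ≈ 80.691
Smallest integer k satisfying the bound: 81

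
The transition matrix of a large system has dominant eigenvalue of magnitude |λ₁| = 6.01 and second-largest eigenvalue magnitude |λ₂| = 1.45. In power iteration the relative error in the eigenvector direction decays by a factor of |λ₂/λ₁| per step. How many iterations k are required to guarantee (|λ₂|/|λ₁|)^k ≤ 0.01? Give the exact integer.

4

|λ₂/λ₁| = 1.45/6.01 = 0.24126
Need k ≥ ln(0.01) / ln(0.24126) = -4.6052 / -1.4219 ≈ 3.239
Smallest integer k satisfying the bound: 4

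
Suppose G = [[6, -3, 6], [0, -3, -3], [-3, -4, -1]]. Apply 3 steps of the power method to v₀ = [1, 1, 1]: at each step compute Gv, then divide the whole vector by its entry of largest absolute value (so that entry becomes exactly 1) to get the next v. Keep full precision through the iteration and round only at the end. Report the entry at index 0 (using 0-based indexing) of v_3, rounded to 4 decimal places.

Gv0 = (9.00000, -6.00000, -8.00000); divide by 9.00000 → v1 = (1.00000, -0.66667, -0.88889)
Gv1 = (2.66667, 4.66667, 0.55556); divide by 4.66667 → v2 = (0.57143, 1.00000, 0.11905)
Gv2 = (1.14286, -3.35714, -5.83333); divide by -5.83333 → v3 = (-0.19592, 0.57551, 1.00000)
Requested entry of v3: 48/-245 = -0.1959

-0.1959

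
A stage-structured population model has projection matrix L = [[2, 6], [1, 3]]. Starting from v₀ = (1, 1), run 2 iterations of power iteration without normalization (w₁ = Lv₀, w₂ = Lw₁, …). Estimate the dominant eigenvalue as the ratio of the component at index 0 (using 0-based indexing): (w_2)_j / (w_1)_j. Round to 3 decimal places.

λ ≈ 5.000

w1 = Lv₀ = (2·1 + 6·1; 1·1 + 3·1) = (8, 4)
w2 = Lw1 = (2·8 + 6·4; 1·8 + 3·4) = (40, 20)
Ratio at component: 40 / 8 = 5.000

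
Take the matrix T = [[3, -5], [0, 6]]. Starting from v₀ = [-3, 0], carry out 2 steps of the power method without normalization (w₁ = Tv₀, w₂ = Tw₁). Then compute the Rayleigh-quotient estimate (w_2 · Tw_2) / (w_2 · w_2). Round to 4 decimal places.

3.0000

w1 = Tv₀ = (-9, 0)
w2 = Tw1 = (-27, 0)
Tw2 = (-81, 0)
w2·Tw2 = (-27)·(-81) + 0·0 = 2187; w2·w2 = (-27)·(-27) + 0·0 = 729
λ ≈ 2187/729 = 3.0000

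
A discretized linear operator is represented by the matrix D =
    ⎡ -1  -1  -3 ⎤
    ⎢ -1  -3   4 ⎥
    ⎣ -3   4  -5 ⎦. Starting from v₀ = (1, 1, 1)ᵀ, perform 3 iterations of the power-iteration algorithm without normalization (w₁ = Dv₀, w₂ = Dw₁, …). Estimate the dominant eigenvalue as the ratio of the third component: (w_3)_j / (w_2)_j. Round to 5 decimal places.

w1 = Dv₀ = ((-1)·1 + (-1)·1 + (-3)·1; (-1)·1 + (-3)·1 + 4·1; (-3)·1 + 4·1 + (-5)·1) = (-5, 0, -4)
w2 = Dw1 = ((-1)·(-5) + (-1)·0 + (-3)·(-4); (-1)·(-5) + (-3)·0 + 4·(-4); (-3)·(-5) + 4·0 + (-5)·(-4)) = (17, -11, 35)
w3 = Dw2 = (-111, 156, -270)
Ratio at component: -270 / 35 = -7.71429

-7.71429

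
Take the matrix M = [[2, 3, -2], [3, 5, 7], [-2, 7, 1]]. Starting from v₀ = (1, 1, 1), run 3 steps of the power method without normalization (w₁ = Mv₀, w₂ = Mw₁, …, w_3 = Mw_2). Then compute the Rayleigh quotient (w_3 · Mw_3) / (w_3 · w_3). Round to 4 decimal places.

λ ≈ 10.4056

w1 = Mv₀ = (2·1 + 3·1 + (-2)·1; 3·1 + 5·1 + 7·1; (-2)·1 + 7·1 + 1·1) = (3, 15, 6)
w2 = Mw1 = (2·3 + 3·15 + (-2)·6; 3·3 + 5·15 + 7·6; (-2)·3 + 7·15 + 1·6) = (39, 126, 105)
w3 = Mw2 = (246, 1482, 909)
Mw3 = (3120, 14511, 10791)
w3·Mw3 = 246·3120 + 1482·14511 + 909·10791 = 32081841; w3·w3 = 246·246 + 1482·1482 + 909·909 = 3083121
λ ≈ 32081841/3083121 = 10.4056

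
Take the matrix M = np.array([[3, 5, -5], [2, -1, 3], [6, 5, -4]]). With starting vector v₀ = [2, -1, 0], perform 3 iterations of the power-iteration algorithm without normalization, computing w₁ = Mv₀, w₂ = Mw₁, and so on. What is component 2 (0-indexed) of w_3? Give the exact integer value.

w1 = Mv₀ = (3·2 + 5·(-1) + (-5)·0; 2·2 + (-1)·(-1) + 3·0; 6·2 + 5·(-1) + (-4)·0) = (1, 5, 7)
w2 = Mw1 = (3·1 + 5·5 + (-5)·7; 2·1 + (-1)·5 + 3·7; 6·1 + 5·5 + (-4)·7) = (-7, 18, 3)
w3 = Mw2 = (54, -23, 36)
The requested component of w3 is 36.

36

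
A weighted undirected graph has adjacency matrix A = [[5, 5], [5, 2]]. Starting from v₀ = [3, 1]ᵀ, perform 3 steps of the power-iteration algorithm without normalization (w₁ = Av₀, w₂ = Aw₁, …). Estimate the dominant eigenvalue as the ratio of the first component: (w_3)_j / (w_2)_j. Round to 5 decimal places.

w1 = Av₀ = (5·3 + 5·1; 5·3 + 2·1) = (20, 17)
w2 = Aw1 = (5·20 + 5·17; 5·20 + 2·17) = (185, 134)
w3 = Aw2 = (1595, 1193)
Ratio at component: 1595 / 185 = 8.62162

λ ≈ 8.62162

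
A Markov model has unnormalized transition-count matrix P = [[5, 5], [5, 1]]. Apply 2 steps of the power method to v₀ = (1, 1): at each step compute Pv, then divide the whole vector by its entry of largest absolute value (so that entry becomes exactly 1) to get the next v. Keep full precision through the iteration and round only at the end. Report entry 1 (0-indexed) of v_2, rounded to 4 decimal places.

Pv0 = (10.00000, 6.00000); divide by 10.00000 → v1 = (1.00000, 0.60000)
Pv1 = (8.00000, 5.60000); divide by 8.00000 → v2 = (1.00000, 0.70000)
Requested entry of v2: 56/80 = 0.7000

0.7000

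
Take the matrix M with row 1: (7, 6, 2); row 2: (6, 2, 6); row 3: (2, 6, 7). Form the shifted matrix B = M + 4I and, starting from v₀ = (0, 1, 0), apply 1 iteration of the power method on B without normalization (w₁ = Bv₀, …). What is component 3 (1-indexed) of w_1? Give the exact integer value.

6

B = M + 4I has rows (11, 6, 2); (6, 6, 6); (2, 6, 11)
w1 = Bv₀ = (11·0 + 6·1 + 2·0; 6·0 + 6·1 + 6·0; 2·0 + 6·1 + 11·0) = (6, 6, 6)
Requested component of w1: 6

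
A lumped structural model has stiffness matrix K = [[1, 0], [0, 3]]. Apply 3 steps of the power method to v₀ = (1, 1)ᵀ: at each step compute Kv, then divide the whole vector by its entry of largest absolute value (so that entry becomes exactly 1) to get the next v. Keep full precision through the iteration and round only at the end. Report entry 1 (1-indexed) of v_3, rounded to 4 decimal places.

Kv0 = (1.00000, 3.00000); divide by 3.00000 → v1 = (0.33333, 1.00000)
Kv1 = (0.33333, 3.00000); divide by 3.00000 → v2 = (0.11111, 1.00000)
Kv2 = (0.11111, 3.00000); divide by 3.00000 → v3 = (0.03704, 1.00000)
Requested entry of v3: 1/27 = 0.0370

0.0370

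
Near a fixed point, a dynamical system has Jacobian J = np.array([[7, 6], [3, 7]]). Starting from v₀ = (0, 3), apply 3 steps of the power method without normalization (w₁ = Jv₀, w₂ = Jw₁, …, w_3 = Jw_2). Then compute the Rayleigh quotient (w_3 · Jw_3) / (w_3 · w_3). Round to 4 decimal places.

λ ≈ 11.2829

w1 = Jv₀ = (7·0 + 6·3; 3·0 + 7·3) = (18, 21)
w2 = Jw1 = (7·18 + 6·21; 3·18 + 7·21) = (252, 201)
w3 = Jw2 = (2970, 2163)
Jw3 = (33768, 24051)
w3·Jw3 = 2970·33768 + 2163·24051 = 152313273; w3·w3 = 2970·2970 + 2163·2163 = 13499469
λ ≈ 152313273/13499469 = 11.2829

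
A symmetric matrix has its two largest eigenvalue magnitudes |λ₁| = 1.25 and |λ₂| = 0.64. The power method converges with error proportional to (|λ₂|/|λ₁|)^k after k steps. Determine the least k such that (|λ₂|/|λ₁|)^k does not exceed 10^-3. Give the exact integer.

11

|λ₂/λ₁| = 0.64/1.25 = 0.51200
Need k ≥ ln(10^-3) / ln(0.51200) = -6.9078 / -0.6694 ≈ 10.319
Smallest integer k satisfying the bound: 11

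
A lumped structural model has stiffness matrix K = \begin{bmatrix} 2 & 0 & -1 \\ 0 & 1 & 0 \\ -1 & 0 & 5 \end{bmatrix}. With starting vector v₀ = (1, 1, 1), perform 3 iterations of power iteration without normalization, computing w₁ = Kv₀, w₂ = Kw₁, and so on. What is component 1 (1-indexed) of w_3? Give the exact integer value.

-23

w1 = Kv₀ = (2·1 + 0·1 + (-1)·1; 0·1 + 1·1 + 0·1; (-1)·1 + 0·1 + 5·1) = (1, 1, 4)
w2 = Kw1 = (2·1 + 0·1 + (-1)·4; 0·1 + 1·1 + 0·4; (-1)·1 + 0·1 + 5·4) = (-2, 1, 19)
w3 = Kw2 = (-23, 1, 97)
The requested component of w3 is -23.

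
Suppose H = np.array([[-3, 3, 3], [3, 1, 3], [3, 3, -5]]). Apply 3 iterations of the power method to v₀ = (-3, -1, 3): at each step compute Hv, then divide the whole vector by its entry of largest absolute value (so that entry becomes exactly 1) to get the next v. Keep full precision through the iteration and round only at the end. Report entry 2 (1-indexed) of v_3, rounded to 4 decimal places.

Hv0 = (15.00000, -1.00000, -27.00000); divide by -27.00000 → v1 = (-0.55556, 0.03704, 1.00000)
Hv1 = (4.77778, 1.37037, -6.55556); divide by -6.55556 → v2 = (-0.72881, -0.20904, 1.00000)
Hv2 = (4.55932, 0.60452, -7.81356); divide by -7.81356 → v3 = (-0.58351, -0.07737, 1.00000)
Requested entry of v3: 107/-1383 = -0.0774

-0.0774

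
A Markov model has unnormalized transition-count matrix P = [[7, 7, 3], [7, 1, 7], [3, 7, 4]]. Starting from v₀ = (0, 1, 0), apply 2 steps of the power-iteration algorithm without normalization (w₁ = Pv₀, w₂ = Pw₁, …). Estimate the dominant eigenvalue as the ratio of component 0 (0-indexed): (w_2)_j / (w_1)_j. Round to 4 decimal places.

w1 = Pv₀ = (7·0 + 7·1 + 3·0; 7·0 + 1·1 + 7·0; 3·0 + 7·1 + 4·0) = (7, 1, 7)
w2 = Pw1 = (7·7 + 7·1 + 3·7; 7·7 + 1·1 + 7·7; 3·7 + 7·1 + 4·7) = (77, 99, 56)
Ratio at component: 77 / 7 = 11.0000

λ ≈ 11.0000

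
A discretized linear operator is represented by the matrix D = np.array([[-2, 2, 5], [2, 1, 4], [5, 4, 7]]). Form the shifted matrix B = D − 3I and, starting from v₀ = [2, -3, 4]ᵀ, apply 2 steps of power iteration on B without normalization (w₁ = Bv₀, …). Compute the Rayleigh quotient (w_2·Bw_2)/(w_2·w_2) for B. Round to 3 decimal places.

6.591

B = D − 3I has rows (-5, 2, 5); (2, -2, 4); (5, 4, 4)
w1 = Bv₀ = ((-5)·2 + 2·(-3) + 5·4; 2·2 + (-2)·(-3) + 4·4; 5·2 + 4·(-3) + 4·4) = (4, 26, 14)
w2 = Bw1 = ((-5)·4 + 2·26 + 5·14; 2·4 + (-2)·26 + 4·14; 5·4 + 4·26 + 4·14) = (102, 12, 180)
Bw2 = (414, 900, 1278)
w2·Bw2 = 283068; w2·w2 = 42948; μ ≈ 283068/42948 = 6.591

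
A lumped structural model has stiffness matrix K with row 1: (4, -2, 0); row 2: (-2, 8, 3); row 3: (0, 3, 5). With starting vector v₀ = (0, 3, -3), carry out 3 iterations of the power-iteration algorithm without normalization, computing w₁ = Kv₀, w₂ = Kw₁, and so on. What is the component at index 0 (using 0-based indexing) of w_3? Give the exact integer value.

-444

w1 = Kv₀ = (-6, 15, -6)
w2 = Kw1 = (-54, 114, 15)
w3 = Kw2 = (-444, 1065, 417)
The requested component of w3 is -444.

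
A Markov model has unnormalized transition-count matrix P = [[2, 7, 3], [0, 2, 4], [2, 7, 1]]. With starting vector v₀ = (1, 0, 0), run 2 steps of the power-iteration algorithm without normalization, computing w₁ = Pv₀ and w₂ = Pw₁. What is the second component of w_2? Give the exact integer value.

8

w1 = Pv₀ = (2, 0, 2)
w2 = Pw1 = (10, 8, 6)
The requested component of w2 is 8.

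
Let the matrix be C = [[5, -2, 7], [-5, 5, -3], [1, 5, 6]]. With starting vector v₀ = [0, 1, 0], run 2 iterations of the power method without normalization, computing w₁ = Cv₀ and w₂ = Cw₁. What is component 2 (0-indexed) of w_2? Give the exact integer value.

w1 = Cv₀ = (5·0 + (-2)·1 + 7·0; (-5)·0 + 5·1 + (-3)·0; 1·0 + 5·1 + 6·0) = (-2, 5, 5)
w2 = Cw1 = (5·(-2) + (-2)·5 + 7·5; (-5)·(-2) + 5·5 + (-3)·5; 1·(-2) + 5·5 + 6·5) = (15, 20, 53)
The requested component of w2 is 53.

53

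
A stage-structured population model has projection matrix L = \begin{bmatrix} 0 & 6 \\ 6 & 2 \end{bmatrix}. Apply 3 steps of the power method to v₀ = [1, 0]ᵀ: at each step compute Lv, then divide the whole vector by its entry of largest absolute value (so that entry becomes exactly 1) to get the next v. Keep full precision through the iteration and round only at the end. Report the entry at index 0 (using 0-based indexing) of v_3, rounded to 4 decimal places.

0.3000

Lv0 = (0.00000, 6.00000); divide by 6.00000 → v1 = (0.00000, 1.00000)
Lv1 = (6.00000, 2.00000); divide by 6.00000 → v2 = (1.00000, 0.33333)
Lv2 = (2.00000, 6.66667); divide by 6.66667 → v3 = (0.30000, 1.00000)
Requested entry of v3: 72/240 = 0.3000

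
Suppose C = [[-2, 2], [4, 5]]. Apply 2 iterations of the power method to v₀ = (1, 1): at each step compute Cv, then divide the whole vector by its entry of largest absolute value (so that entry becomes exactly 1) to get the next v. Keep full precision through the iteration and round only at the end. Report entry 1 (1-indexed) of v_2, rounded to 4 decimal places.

Cv0 = (0.00000, 9.00000); divide by 9.00000 → v1 = (0.00000, 1.00000)
Cv1 = (2.00000, 5.00000); divide by 5.00000 → v2 = (0.40000, 1.00000)
Requested entry of v2: 18/45 = 0.4000

0.4000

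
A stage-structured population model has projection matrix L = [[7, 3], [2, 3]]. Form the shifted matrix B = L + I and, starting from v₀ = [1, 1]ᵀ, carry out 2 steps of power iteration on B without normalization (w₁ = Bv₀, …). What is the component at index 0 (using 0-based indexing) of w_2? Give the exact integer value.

106

B = L + I has rows (8, 3); (2, 4)
w1 = Bv₀ = (8·1 + 3·1; 2·1 + 4·1) = (11, 6)
w2 = Bw1 = (8·11 + 3·6; 2·11 + 4·6) = (106, 46)
Requested component of w2: 106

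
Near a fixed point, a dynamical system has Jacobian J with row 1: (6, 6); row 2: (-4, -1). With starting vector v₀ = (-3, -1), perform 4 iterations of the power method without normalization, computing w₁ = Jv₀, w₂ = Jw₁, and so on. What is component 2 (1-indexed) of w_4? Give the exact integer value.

-589

w1 = Jv₀ = (6·(-3) + 6·(-1); (-4)·(-3) + (-1)·(-1)) = (-24, 13)
w2 = Jw1 = (6·(-24) + 6·13; (-4)·(-24) + (-1)·13) = (-66, 83)
w3 = Jw2 = (102, 181)
w4 = Jw3 = (1698, -589)
The requested component of w4 is -589.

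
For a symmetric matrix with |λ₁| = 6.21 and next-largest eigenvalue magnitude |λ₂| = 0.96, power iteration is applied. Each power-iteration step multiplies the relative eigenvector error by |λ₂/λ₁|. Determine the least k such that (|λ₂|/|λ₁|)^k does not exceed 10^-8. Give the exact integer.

10

|λ₂/λ₁| = 0.96/6.21 = 0.15459
Need k ≥ ln(10^-8) / ln(0.15459) = -18.4207 / -1.8670 ≈ 9.867
Smallest integer k satisfying the bound: 10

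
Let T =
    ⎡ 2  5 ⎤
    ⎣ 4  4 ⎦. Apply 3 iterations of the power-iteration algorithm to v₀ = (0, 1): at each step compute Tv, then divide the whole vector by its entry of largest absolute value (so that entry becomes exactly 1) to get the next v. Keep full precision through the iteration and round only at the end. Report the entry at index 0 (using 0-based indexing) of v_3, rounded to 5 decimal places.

Tv0 = (5.000000, 4.000000); divide by 5.000000 → v1 = (1.000000, 0.800000)
Tv1 = (6.000000, 7.200000); divide by 7.200000 → v2 = (0.833333, 1.000000)
Tv2 = (6.666667, 7.333333); divide by 7.333333 → v3 = (0.909091, 1.000000)
Requested entry of v3: 240/264 = 0.90909

0.90909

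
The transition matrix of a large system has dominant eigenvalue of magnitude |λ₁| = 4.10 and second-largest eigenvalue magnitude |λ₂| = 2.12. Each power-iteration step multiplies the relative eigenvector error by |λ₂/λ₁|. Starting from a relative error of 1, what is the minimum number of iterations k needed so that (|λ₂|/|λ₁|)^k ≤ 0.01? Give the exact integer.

7

|λ₂/λ₁| = 2.12/4.10 = 0.51707
Need k ≥ ln(0.01) / ln(0.51707) = -4.6052 / -0.6596 ≈ 6.982
Smallest integer k satisfying the bound: 7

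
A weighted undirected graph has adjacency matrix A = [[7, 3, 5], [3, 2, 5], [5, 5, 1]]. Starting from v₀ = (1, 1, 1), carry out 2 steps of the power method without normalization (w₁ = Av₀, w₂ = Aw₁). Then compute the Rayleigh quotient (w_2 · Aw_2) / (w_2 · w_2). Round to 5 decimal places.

12.44124

w1 = Av₀ = (7·1 + 3·1 + 5·1; 3·1 + 2·1 + 5·1; 5·1 + 5·1 + 1·1) = (15, 10, 11)
w2 = Aw1 = (7·15 + 3·10 + 5·11; 3·15 + 2·10 + 5·11; 5·15 + 5·10 + 1·11) = (190, 120, 136)
Aw2 = (2370, 1490, 1686)
w2·Aw2 = 190·2370 + 120·1490 + 136·1686 = 858396; w2·w2 = 190·190 + 120·120 + 136·136 = 68996
λ ≈ 858396/68996 = 12.44124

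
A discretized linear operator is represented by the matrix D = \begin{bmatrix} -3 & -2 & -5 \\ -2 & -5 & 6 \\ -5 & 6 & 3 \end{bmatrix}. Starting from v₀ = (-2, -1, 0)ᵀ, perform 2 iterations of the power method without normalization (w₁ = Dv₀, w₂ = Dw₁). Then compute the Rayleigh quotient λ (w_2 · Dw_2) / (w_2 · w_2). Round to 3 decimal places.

w1 = Dv₀ = (8, 9, 4)
w2 = Dw1 = (-62, -37, 26)
Dw2 = (130, 465, 166)
w2·Dw2 = (-62)·130 + (-37)·465 + 26·166 = -20949; w2·w2 = (-62)·(-62) + (-37)·(-37) + 26·26 = 5889
λ ≈ -20949/5889 = -3.557

λ ≈ -3.557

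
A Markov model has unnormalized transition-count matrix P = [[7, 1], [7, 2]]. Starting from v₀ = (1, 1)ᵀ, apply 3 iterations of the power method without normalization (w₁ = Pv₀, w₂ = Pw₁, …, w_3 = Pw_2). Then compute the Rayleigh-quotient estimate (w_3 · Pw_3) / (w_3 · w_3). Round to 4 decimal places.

λ ≈ 8.1405

w1 = Pv₀ = (7·1 + 1·1; 7·1 + 2·1) = (8, 9)
w2 = Pw1 = (7·8 + 1·9; 7·8 + 2·9) = (65, 74)
w3 = Pw2 = (529, 603)
Pw3 = (4306, 4909)
w3·Pw3 = 529·4306 + 603·4909 = 5238001; w3·w3 = 529·529 + 603·603 = 643450
λ ≈ 5238001/643450 = 8.1405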